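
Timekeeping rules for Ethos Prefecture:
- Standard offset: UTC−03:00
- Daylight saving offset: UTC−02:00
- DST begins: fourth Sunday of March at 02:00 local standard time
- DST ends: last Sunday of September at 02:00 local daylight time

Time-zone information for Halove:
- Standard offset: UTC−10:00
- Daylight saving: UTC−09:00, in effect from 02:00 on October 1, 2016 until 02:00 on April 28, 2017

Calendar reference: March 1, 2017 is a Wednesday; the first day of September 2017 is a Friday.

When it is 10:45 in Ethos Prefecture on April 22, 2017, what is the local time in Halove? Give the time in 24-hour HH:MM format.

1 March 2017 is a Wednesday, so the first Sunday is March 5 and the fourth is March 26.
1 September 2017 is a Friday, so Sundays fall on 3, 10, 17, 24; the last is September 24.
April 22, 2017 lies within the daylight-saving period (26 March – 24 September), so Ethos Prefecture is on daylight time, UTC−02:00.
10:45 Ethos Prefecture + 2h = 12:45 UTC.
At the standard offset (UTC−10:00), 12:45 UTC − 10h = 02:45 Halove standard time.
The standard-time date in Halove, April 22, 2017, lies within the daylight-saving period (1 October 2016 – 28 April 2017), so Halove is on daylight time, UTC−09:00.
12:45 UTC − 9h = 03:45 Halove.

03:45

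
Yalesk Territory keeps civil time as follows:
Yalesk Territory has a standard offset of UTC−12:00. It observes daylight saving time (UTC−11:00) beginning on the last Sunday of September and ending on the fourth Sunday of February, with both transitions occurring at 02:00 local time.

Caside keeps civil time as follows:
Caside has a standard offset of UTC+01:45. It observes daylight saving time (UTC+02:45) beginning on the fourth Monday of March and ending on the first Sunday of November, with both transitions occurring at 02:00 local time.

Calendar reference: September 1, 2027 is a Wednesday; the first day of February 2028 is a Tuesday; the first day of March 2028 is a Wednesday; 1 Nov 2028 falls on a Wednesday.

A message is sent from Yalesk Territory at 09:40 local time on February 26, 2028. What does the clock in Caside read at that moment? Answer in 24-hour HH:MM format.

1 September 2027 is a Wednesday, so Sundays fall on 5, 12, 19, 26; the last is September 26.
1 February 2028 is a Tuesday, so the first Sunday is February 6 and the fourth is February 27.
February 26, 2028 lies within the daylight-saving period (26 September 2027 – 27 February 2028), so Yalesk Territory is on daylight time, UTC−11:00.
09:40 Yalesk Territory + 11h = 20:40 UTC.
1 March 2028 is a Wednesday, so the first Monday is March 6 and the fourth is March 27.
1 November 2028 is a Wednesday, so the first Sunday is November 5.
At the standard offset (UTC+01:45), 20:40 UTC + 1h45m = 22:25 Caside standard time.
The standard-time date in Caside, February 26, 2028, is outside the daylight-saving period (27 March – 5 November), so Caside is on standard time, UTC+01:45.
20:40 UTC + 1h45m = 22:25 Caside.

22:25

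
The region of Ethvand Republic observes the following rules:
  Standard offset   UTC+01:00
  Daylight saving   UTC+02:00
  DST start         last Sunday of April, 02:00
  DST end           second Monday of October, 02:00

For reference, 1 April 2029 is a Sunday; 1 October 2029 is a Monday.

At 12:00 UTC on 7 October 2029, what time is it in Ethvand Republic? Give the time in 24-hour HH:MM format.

1 April 2029 is a Sunday, so Sundays fall on 1, 8, 15, 22, 29; the last is April 29.
1 October 2029 is a Monday, so the first Monday is October 1 and the second is October 8.
At the standard offset (UTC+01:00), 12:00 UTC + 1h = 13:00 Ethvand Republic standard time.
Daylight saving runs 29 April – 8 October; the standard-time date in Ethvand Republic, 7 October 2029, is inside that window, so Ethvand Republic is at UTC+02:00.
12:00 UTC + 2h = 14:00 local.

14:00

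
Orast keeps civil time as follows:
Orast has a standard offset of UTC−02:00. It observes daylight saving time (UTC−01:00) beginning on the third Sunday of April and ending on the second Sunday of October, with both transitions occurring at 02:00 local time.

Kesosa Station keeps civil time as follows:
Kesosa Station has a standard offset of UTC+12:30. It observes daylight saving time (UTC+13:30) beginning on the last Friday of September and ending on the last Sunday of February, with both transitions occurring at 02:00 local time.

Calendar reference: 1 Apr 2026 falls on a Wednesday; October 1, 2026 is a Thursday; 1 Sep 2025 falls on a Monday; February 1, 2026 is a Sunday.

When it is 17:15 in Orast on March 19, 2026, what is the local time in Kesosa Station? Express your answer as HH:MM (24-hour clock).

1 April 2026 is a Wednesday, so the first Sunday is April 5 and the third is April 19.
1 October 2026 is a Thursday, so the first Sunday is October 4 and the second is October 11.
March 19, 2026 does not fall between 19 April and 11 October, so daylight saving is not in effect and Orast is at UTC−02:00.
17:15 Orast + 2h = 19:15 UTC.
1 September 2025 is a Monday, so Fridays fall on 5, 12, 19, 26; the last is September 26.
1 February 2026 is a Sunday, so Sundays fall on 1, 8, 15, 22; the last is February 22.
At the standard offset (UTC+12:30), 19:15 UTC + 12h30m = 07:45 Kesosa Station standard time (rolling into the next day, 20 March 2026).
Daylight saving runs 26 September 2025 – 22 February 2026; the standard-time date in Kesosa Station, March 20, 2026, is outside that window, so Kesosa Station is on standard time at UTC+12:30.
19:15 UTC + 12h30m = 07:45 Kesosa Station (rolling into the next day, 20 March 2026).

07:45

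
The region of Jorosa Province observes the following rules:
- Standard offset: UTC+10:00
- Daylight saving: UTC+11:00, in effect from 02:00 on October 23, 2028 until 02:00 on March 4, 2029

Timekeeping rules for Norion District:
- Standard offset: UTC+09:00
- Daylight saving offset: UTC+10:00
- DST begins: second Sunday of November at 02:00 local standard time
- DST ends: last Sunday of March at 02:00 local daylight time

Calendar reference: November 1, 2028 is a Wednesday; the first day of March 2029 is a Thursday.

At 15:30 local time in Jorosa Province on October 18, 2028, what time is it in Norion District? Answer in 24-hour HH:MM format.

October 18, 2028 does not fall between 23 October 2028 and 4 March 2029, so daylight saving is not in effect and Jorosa Province is at UTC+10:00.
15:30 Jorosa Province − 10h = 05:30 UTC.
1 November 2028 is a Wednesday, so the first Sunday is November 5 and the second is November 12.
1 March 2029 is a Thursday, so Sundays fall on 4, 11, 18, 25; the last is March 25.
At the standard offset (UTC+09:00), 05:30 UTC + 9h = 14:30 Norion District standard time.
The standard-time date in Norion District, October 18, 2028, does not fall between 12 November 2028 and 25 March 2029, so daylight saving is not in effect and Norion District is at UTC+09:00.
05:30 UTC + 9h = 14:30 Norion District.

14:30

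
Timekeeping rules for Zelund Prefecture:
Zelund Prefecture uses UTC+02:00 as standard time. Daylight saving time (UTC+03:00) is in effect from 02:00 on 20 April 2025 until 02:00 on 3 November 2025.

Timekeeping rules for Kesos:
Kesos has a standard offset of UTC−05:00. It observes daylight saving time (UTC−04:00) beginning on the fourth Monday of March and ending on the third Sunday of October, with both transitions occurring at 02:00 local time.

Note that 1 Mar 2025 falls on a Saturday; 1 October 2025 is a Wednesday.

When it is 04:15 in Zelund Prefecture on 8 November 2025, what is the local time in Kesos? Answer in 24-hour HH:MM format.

21:15

8 November 2025 is outside the daylight-saving period (20 April – 3 November), so Zelund Prefecture is on standard time, UTC+02:00.
04:15 Zelund Prefecture − 2h = 02:15 UTC.
1 March 2025 is a Saturday, so the first Monday is March 3 and the fourth is March 24.
1 October 2025 is a Wednesday, so the first Sunday is October 5 and the third is October 19.
At the standard offset (UTC−05:00), 02:15 UTC − 5h = 21:15 Kesos standard time (rolling into the previous day, 7 November 2025).
Daylight saving runs 24 March – 19 October; the standard-time date in Kesos, 7 November 2025, is outside that window, so Kesos is on standard time at UTC−05:00.
02:15 UTC − 5h = 21:15 Kesos (rolling into the previous day, 7 November 2025).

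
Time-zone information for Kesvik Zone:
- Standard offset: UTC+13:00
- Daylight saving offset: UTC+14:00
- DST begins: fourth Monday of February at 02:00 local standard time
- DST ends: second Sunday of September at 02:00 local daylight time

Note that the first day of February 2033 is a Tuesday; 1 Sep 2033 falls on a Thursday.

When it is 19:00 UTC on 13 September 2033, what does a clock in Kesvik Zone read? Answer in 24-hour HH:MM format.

08:00

1 February 2033 is a Tuesday, so the first Monday is February 7 and the fourth is February 28.
1 September 2033 is a Thursday, so the first Sunday is September 4 and the second is September 11.
At the standard offset (UTC+13:00), 19:00 UTC + 13h = 08:00 Kesvik Zone standard time (rolling into the next day, 14 September 2033).
The standard-time date in Kesvik Zone, 14 September 2033, does not fall between 28 February and 11 September, so daylight saving is not in effect and Kesvik Zone is at UTC+13:00.
19:00 UTC + 13h = 08:00 local (rolling into the next day, 14 September 2033).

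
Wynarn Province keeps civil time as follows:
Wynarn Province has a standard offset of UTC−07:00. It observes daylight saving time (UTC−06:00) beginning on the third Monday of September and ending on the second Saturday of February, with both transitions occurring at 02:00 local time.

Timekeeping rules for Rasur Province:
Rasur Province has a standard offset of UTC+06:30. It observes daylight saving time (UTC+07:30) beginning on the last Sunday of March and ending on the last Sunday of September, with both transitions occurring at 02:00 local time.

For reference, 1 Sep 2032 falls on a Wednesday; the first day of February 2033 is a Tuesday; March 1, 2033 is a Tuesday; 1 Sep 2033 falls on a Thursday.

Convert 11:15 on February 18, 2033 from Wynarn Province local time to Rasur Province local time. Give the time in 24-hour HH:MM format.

00:45

1 September 2032 is a Wednesday, so the first Monday is September 6 and the third is September 20.
1 February 2033 is a Tuesday, so the first Saturday is February 5 and the second is February 12.
February 18, 2033 is outside the daylight-saving period (20 September 2032 – 12 February 2033), so Wynarn Province is on standard time, UTC−07:00.
11:15 Wynarn Province + 7h = 18:15 UTC.
1 March 2033 is a Tuesday, so Sundays fall on 6, 13, 20, 27; the last is March 27.
1 September 2033 is a Thursday, so Sundays fall on 4, 11, 18, 25; the last is September 25.
At the standard offset (UTC+06:30), 18:15 UTC + 6h30m = 00:45 Rasur Province standard time (rolling into the next day, 19 February 2033).
Daylight saving runs 27 March – 25 September; the standard-time date in Rasur Province, February 19, 2033, is outside that window, so Rasur Province is on standard time at UTC+06:30.
18:15 UTC + 6h30m = 00:45 Rasur Province (rolling into the next day, 19 February 2033).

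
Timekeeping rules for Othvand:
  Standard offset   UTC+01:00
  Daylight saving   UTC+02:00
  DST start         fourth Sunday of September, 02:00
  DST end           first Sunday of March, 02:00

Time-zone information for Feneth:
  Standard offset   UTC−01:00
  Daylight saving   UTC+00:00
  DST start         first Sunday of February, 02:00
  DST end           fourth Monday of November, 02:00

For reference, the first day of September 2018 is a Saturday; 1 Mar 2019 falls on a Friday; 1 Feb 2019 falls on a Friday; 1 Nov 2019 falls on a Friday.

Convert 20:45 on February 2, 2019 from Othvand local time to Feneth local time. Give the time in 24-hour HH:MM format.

1 September 2018 is a Saturday, so the first Sunday is September 2 and the fourth is September 23.
1 March 2019 is a Friday, so the first Sunday is March 3.
February 2, 2019 lies within the daylight-saving period (23 September 2018 – 3 March 2019), so Othvand is on daylight time, UTC+02:00.
20:45 Othvand − 2h = 18:45 UTC.
1 February 2019 is a Friday, so the first Sunday is February 3.
1 November 2019 is a Friday, so the first Monday is November 4 and the fourth is November 25.
At the standard offset (UTC−01:00), 18:45 UTC − 1h = 17:45 Feneth standard time.
The standard-time date in Feneth, February 2, 2019, does not fall between 3 February and 25 November, so daylight saving is not in effect and Feneth is at UTC−01:00.
18:45 UTC − 1h = 17:45 Feneth.

17:45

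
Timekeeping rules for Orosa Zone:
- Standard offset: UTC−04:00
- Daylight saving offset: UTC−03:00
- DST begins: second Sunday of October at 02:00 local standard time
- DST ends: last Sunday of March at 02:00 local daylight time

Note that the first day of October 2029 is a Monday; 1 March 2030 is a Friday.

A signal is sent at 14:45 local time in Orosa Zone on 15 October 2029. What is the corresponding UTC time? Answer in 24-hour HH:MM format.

17:45

1 October 2029 is a Monday, so the first Sunday is October 7 and the second is October 14.
1 March 2030 is a Friday, so Sundays fall on 3, 10, 17, 24, 31; the last is March 31.
Daylight saving runs 14 October 2029 – 31 March 2030; 15 October 2029 is inside that window, so Orosa Zone is at UTC−03:00.
14:45 local + 3h = 17:45 UTC.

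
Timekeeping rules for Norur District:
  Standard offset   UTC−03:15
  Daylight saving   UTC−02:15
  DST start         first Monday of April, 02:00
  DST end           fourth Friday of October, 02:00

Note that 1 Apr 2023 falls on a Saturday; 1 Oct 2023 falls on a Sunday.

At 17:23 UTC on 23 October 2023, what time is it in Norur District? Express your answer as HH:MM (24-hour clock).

15:08

1 April 2023 is a Saturday, so the first Monday is April 3.
1 October 2023 is a Sunday, so the first Friday is October 6 and the fourth is October 27.
At the standard offset (UTC−03:15), 17:23 UTC − 3h15m = 14:08 Norur District standard time.
The standard-time date in Norur District, 23 October 2023, falls between 3 April and 27 October, so daylight saving is in effect and Norur District is at UTC−02:15.
17:23 UTC − 2h15m = 15:08 local.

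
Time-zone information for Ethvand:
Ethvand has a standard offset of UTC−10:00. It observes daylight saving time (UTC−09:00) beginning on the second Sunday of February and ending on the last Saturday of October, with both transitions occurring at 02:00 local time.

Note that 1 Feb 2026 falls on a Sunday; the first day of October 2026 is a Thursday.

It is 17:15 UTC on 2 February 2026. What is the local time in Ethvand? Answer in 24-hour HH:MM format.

1 February 2026 is a Sunday, so the first Sunday is February 1 and the second is February 8.
1 October 2026 is a Thursday, so Saturdays fall on 3, 10, 17, 24, 31; the last is October 31.
At the standard offset (UTC−10:00), 17:15 UTC − 10h = 07:15 Ethvand standard time.
The standard-time date in Ethvand, 2 February 2026, does not fall between 8 February and 31 October, so daylight saving is not in effect and Ethvand is at UTC−10:00.
17:15 UTC − 10h = 07:15 local.

07:15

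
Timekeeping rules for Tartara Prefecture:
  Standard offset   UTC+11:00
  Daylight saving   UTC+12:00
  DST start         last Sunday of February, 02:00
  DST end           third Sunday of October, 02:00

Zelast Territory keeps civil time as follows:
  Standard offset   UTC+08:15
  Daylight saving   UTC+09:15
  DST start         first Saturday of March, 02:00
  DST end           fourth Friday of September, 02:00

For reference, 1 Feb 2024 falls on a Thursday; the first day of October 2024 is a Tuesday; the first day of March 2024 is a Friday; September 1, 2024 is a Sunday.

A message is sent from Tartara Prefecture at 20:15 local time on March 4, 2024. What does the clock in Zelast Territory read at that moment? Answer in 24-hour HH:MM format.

17:30

1 February 2024 is a Thursday, so Sundays fall on 4, 11, 18, 25; the last is February 25.
1 October 2024 is a Tuesday, so the first Sunday is October 6 and the third is October 20.
Daylight saving runs 25 February – 20 October; March 4, 2024 is inside that window, so Tartara Prefecture is at UTC+12:00.
20:15 Tartara Prefecture − 12h = 08:15 UTC.
1 March 2024 is a Friday, so the first Saturday is March 2.
1 September 2024 is a Sunday, so the first Friday is September 6 and the fourth is September 27.
At the standard offset (UTC+08:15), 08:15 UTC + 8h15m = 16:30 Zelast Territory standard time.
Daylight saving runs 2 March – 27 September; the standard-time date in Zelast Territory, March 4, 2024, is inside that window, so Zelast Territory is at UTC+09:15.
08:15 UTC + 9h15m = 17:30 Zelast Territory.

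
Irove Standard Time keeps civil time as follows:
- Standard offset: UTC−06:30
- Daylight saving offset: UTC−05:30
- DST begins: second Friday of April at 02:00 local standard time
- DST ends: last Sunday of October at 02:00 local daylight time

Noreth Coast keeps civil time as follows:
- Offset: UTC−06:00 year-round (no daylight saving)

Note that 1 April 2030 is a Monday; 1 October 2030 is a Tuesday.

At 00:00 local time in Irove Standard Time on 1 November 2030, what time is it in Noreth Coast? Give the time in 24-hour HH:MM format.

00:30

1 April 2030 is a Monday, so the first Friday is April 5 and the second is April 12.
1 October 2030 is a Tuesday, so Sundays fall on 6, 13, 20, 27; the last is October 27.
1 November 2030 does not fall between 12 April and 27 October, so daylight saving is not in effect and Irove Standard Time is at UTC−06:30.
00:00 Irove Standard Time + 6h30m = 06:30 UTC.
Noreth Coast stays on UTC−06:00 all year.
06:30 UTC − 6h = 00:30 Noreth Coast.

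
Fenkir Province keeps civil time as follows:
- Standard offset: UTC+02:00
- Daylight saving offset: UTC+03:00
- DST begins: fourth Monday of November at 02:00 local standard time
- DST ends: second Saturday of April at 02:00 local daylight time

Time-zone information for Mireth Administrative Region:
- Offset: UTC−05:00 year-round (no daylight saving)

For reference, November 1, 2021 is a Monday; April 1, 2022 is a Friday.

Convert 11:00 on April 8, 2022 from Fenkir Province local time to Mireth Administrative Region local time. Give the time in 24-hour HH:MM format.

1 November 2021 is a Monday, so the first Monday is November 1 and the fourth is November 22.
1 April 2022 is a Friday, so the first Saturday is April 2 and the second is April 9.
April 8, 2022 lies within the daylight-saving period (22 November 2021 – 9 April 2022), so Fenkir Province is on daylight time, UTC+03:00.
11:00 Fenkir Province − 3h = 08:00 UTC.
Mireth Administrative Region has no daylight saving, so its offset is UTC−05:00 year-round.
08:00 UTC − 5h = 03:00 Mireth Administrative Region.

03:00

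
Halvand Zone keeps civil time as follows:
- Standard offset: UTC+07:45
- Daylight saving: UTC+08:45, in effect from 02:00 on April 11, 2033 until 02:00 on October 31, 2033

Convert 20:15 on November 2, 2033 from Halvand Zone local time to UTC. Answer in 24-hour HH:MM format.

Daylight saving runs 11 April – 31 October; November 2, 2033 is outside that window, so Halvand Zone is on standard time at UTC+07:45.
20:15 local − 7h45m = 12:30 UTC.

12:30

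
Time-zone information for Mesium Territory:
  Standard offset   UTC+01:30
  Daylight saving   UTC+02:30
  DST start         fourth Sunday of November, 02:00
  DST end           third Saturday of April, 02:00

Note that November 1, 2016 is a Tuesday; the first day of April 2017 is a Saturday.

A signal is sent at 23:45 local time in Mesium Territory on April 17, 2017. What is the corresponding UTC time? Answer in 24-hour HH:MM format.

22:15

1 November 2016 is a Tuesday, so the first Sunday is November 6 and the fourth is November 27.
1 April 2017 is a Saturday, so the first Saturday is April 1 and the third is April 15.
April 17, 2017 does not fall between 27 November 2016 and 15 April 2017, so daylight saving is not in effect and Mesium Territory is at UTC+01:30.
23:45 local − 1h30m = 22:15 UTC.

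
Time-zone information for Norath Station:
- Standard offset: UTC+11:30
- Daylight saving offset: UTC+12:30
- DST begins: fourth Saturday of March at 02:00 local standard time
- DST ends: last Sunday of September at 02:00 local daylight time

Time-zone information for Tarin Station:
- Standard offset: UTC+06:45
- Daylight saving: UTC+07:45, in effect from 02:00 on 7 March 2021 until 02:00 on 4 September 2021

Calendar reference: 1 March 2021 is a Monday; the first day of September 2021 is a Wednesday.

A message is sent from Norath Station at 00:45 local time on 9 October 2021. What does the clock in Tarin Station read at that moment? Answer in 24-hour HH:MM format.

20:00

1 March 2021 is a Monday, so the first Saturday is March 6 and the fourth is March 27.
1 September 2021 is a Wednesday, so Sundays fall on 5, 12, 19, 26; the last is September 26.
Daylight saving runs 27 March – 26 September; 9 October 2021 is outside that window, so Norath Station is on standard time at UTC+11:30.
00:45 Norath Station − 11h30m = 13:15 UTC (rolling into the previous day, 8 October 2021).
At the standard offset (UTC+06:45), 13:15 UTC + 6h45m = 20:00 Tarin Station standard time.
The standard-time date in Tarin Station, 8 October 2021, is outside the daylight-saving period (7 March – 4 September), so Tarin Station is on standard time, UTC+06:45.
13:15 UTC + 6h45m = 20:00 Tarin Station.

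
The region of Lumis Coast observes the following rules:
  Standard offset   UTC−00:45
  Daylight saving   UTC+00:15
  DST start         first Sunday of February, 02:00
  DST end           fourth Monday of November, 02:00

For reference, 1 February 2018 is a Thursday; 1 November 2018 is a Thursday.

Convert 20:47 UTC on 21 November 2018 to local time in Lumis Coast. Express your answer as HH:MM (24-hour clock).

1 February 2018 is a Thursday, so the first Sunday is February 4.
1 November 2018 is a Thursday, so the first Monday is November 5 and the fourth is November 26.
At the standard offset (UTC−00:45), 20:47 UTC − 0h45m = 20:02 Lumis Coast standard time.
The standard-time date in Lumis Coast, 21 November 2018, lies within the daylight-saving period (4 February – 26 November), so Lumis Coast is on daylight time, UTC+00:15.
20:47 UTC + 0h15m = 21:02 local.

21:02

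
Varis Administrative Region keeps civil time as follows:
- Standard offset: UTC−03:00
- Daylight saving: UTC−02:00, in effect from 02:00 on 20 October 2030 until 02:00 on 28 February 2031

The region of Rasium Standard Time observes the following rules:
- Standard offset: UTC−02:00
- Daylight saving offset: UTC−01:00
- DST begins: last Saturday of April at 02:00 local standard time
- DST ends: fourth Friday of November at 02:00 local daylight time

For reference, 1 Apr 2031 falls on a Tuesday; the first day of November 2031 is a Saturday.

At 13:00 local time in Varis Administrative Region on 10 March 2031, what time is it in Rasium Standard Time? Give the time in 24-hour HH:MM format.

10 March 2031 does not fall between 20 October 2030 and 28 February 2031, so daylight saving is not in effect and Varis Administrative Region is at UTC−03:00.
13:00 Varis Administrative Region + 3h = 16:00 UTC.
1 April 2031 is a Tuesday, so Saturdays fall on 5, 12, 19, 26; the last is April 26.
1 November 2031 is a Saturday, so the first Friday is November 7 and the fourth is November 28.
At the standard offset (UTC−02:00), 16:00 UTC − 2h = 14:00 Rasium Standard Time standard time.
Daylight saving runs 26 April – 28 November; the standard-time date in Rasium Standard Time, 10 March 2031, is outside that window, so Rasium Standard Time is on standard time at UTC−02:00.
16:00 UTC − 2h = 14:00 Rasium Standard Time.

14:00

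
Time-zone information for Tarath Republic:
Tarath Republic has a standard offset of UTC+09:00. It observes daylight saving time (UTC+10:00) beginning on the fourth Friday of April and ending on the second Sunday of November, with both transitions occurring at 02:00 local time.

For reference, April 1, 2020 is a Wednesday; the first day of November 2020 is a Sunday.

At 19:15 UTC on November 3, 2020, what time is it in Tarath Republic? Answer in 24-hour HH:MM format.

05:15

1 April 2020 is a Wednesday, so the first Friday is April 3 and the fourth is April 24.
1 November 2020 is a Sunday, so the first Sunday is November 1 and the second is November 8.
At the standard offset (UTC+09:00), 19:15 UTC + 9h = 04:15 Tarath Republic standard time (rolling into the next day, 4 November 2020).
Daylight saving runs 24 April – 8 November; the standard-time date in Tarath Republic, November 4, 2020, is inside that window, so Tarath Republic is at UTC+10:00.
19:15 UTC + 10h = 05:15 local (rolling into the next day, 4 November 2020).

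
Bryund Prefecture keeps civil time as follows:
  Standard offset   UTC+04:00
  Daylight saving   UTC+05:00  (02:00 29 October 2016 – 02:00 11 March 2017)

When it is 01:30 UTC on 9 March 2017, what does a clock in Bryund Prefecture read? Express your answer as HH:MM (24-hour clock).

06:30

At the standard offset (UTC+04:00), 01:30 UTC + 4h = 05:30 Bryund Prefecture standard time.
Daylight saving runs 29 October 2016 – 11 March 2017; the standard-time date in Bryund Prefecture, 9 March 2017, is inside that window, so Bryund Prefecture is at UTC+05:00.
01:30 UTC + 5h = 06:30 local.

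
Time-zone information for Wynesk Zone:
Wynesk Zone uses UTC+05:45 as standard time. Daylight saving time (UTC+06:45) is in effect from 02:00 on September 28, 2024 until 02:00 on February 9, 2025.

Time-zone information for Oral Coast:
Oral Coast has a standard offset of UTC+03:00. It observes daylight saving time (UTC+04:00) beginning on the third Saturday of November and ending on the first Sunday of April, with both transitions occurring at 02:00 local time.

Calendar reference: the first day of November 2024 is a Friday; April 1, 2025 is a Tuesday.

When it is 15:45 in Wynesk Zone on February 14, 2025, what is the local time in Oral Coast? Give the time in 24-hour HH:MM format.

14:00

February 14, 2025 is outside the daylight-saving period (28 September 2024 – 9 February 2025), so Wynesk Zone is on standard time, UTC+05:45.
15:45 Wynesk Zone − 5h45m = 10:00 UTC.
1 November 2024 is a Friday, so the first Saturday is November 2 and the third is November 16.
1 April 2025 is a Tuesday, so the first Sunday is April 6.
At the standard offset (UTC+03:00), 10:00 UTC + 3h = 13:00 Oral Coast standard time.
Daylight saving runs 16 November 2024 – 6 April 2025; the standard-time date in Oral Coast, February 14, 2025, is inside that window, so Oral Coast is at UTC+04:00.
10:00 UTC + 4h = 14:00 Oral Coast.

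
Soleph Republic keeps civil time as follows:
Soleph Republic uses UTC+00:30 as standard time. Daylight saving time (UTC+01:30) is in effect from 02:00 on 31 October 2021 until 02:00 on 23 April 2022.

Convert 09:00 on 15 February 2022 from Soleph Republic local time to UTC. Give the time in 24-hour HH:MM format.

Daylight saving runs 31 October 2021 – 23 April 2022; 15 February 2022 is inside that window, so Soleph Republic is at UTC+01:30.
09:00 local − 1h30m = 07:30 UTC.

07:30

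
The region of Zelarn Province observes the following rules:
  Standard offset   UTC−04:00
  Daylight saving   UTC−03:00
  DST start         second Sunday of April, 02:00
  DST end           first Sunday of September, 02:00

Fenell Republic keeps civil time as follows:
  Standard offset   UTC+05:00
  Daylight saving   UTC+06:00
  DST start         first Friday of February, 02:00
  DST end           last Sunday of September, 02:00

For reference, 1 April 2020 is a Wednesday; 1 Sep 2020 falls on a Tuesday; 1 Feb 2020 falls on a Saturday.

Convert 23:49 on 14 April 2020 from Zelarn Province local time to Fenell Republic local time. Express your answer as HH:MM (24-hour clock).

1 April 2020 is a Wednesday, so the first Sunday is April 5 and the second is April 12.
1 September 2020 is a Tuesday, so the first Sunday is September 6.
Daylight saving runs 12 April – 6 September; 14 April 2020 is inside that window, so Zelarn Province is at UTC−03:00.
23:49 Zelarn Province + 3h = 02:49 UTC (rolling into the next day, 15 April 2020).
1 February 2020 is a Saturday, so the first Friday is February 7.
1 September 2020 is a Tuesday, so Sundays fall on 6, 13, 20, 27; the last is September 27.
At the standard offset (UTC+05:00), 02:49 UTC + 5h = 07:49 Fenell Republic standard time.
Daylight saving runs 7 February – 27 September; the standard-time date in Fenell Republic, 15 April 2020, is inside that window, so Fenell Republic is at UTC+06:00.
02:49 UTC + 6h = 08:49 Fenell Republic.

08:49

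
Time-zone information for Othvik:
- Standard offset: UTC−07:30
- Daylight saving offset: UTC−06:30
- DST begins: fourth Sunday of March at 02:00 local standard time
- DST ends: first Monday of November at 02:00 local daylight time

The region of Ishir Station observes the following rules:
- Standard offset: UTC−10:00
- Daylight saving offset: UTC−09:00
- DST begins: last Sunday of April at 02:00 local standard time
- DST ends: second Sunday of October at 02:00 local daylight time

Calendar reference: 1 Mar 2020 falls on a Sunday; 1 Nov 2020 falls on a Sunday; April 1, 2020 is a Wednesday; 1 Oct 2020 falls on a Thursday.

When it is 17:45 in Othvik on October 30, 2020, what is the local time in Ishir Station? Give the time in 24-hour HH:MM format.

14:15

1 March 2020 is a Sunday, so the first Sunday is March 1 and the fourth is March 22.
1 November 2020 is a Sunday, so the first Monday is November 2.
Daylight saving runs 22 March – 2 November; October 30, 2020 is inside that window, so Othvik is at UTC−06:30.
17:45 Othvik + 6h30m = 00:15 UTC (rolling into the next day, 31 October 2020).
1 April 2020 is a Wednesday, so Sundays fall on 5, 12, 19, 26; the last is April 26.
1 October 2020 is a Thursday, so the first Sunday is October 4 and the second is October 11.
At the standard offset (UTC−10:00), 00:15 UTC − 10h = 14:15 Ishir Station standard time (rolling into the previous day, 30 October 2020).
The standard-time date in Ishir Station, October 30, 2020, does not fall between 26 April and 11 October, so daylight saving is not in effect and Ishir Station is at UTC−10:00.
00:15 UTC − 10h = 14:15 Ishir Station (rolling into the previous day, 30 October 2020).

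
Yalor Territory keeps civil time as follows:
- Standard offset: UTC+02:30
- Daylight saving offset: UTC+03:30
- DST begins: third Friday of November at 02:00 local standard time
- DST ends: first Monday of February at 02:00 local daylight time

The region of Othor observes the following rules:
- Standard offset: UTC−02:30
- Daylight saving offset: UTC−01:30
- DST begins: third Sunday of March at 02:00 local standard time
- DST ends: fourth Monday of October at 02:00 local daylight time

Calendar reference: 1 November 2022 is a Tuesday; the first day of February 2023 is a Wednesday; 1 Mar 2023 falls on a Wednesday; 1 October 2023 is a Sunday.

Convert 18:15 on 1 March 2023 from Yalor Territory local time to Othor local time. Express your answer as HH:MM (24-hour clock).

13:15

1 November 2022 is a Tuesday, so the first Friday is November 4 and the third is November 18.
1 February 2023 is a Wednesday, so the first Monday is February 6.
Daylight saving runs 18 November 2022 – 6 February 2023; 1 March 2023 is outside that window, so Yalor Territory is on standard time at UTC+02:30.
18:15 Yalor Territory − 2h30m = 15:45 UTC.
1 March 2023 is a Wednesday, so the first Sunday is March 5 and the third is March 19.
1 October 2023 is a Sunday, so the first Monday is October 2 and the fourth is October 23.
At the standard offset (UTC−02:30), 15:45 UTC − 2h30m = 13:15 Othor standard time.
The standard-time date in Othor, 1 March 2023, does not fall between 19 March and 23 October, so daylight saving is not in effect and Othor is at UTC−02:30.
15:45 UTC − 2h30m = 13:15 Othor.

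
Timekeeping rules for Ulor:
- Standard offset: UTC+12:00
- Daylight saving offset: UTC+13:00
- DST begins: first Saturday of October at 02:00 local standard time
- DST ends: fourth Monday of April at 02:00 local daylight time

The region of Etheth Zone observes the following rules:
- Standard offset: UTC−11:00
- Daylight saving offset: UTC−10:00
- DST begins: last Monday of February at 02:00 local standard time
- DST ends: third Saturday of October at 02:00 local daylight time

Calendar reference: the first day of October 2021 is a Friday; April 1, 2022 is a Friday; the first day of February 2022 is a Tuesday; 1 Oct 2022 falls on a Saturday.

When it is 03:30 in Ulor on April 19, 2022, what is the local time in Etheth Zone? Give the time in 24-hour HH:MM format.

1 October 2021 is a Friday, so the first Saturday is October 2.
1 April 2022 is a Friday, so the first Monday is April 4 and the fourth is April 25.
April 19, 2022 lies within the daylight-saving period (2 October 2021 – 25 April 2022), so Ulor is on daylight time, UTC+13:00.
03:30 Ulor − 13h = 14:30 UTC (rolling into the previous day, 18 April 2022).
1 February 2022 is a Tuesday, so Mondays fall on 7, 14, 21, 28; the last is February 28.
1 October 2022 is a Saturday, so the first Saturday is October 1 and the third is October 15.
At the standard offset (UTC−11:00), 14:30 UTC − 11h = 03:30 Etheth Zone standard time.
Daylight saving runs 28 February – 15 October; the standard-time date in Etheth Zone, April 18, 2022, is inside that window, so Etheth Zone is at UTC−10:00.
14:30 UTC − 10h = 04:30 Etheth Zone.

04:30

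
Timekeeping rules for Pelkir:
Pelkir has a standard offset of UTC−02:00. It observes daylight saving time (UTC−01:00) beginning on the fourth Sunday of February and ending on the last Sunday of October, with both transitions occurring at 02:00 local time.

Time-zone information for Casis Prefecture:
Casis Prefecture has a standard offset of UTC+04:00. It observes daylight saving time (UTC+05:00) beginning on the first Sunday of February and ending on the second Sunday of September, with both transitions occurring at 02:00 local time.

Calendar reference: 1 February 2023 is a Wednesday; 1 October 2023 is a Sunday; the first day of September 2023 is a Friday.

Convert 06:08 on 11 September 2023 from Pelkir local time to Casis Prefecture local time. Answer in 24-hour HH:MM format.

11:08

1 February 2023 is a Wednesday, so the first Sunday is February 5 and the fourth is February 26.
1 October 2023 is a Sunday, so Sundays fall on 1, 8, 15, 22, 29; the last is October 29.
11 September 2023 lies within the daylight-saving period (26 February – 29 October), so Pelkir is on daylight time, UTC−01:00.
06:08 Pelkir + 1h = 07:08 UTC.
1 February 2023 is a Wednesday, so the first Sunday is February 5.
1 September 2023 is a Friday, so the first Sunday is September 3 and the second is September 10.
At the standard offset (UTC+04:00), 07:08 UTC + 4h = 11:08 Casis Prefecture standard time.
The standard-time date in Casis Prefecture, 11 September 2023, is outside the daylight-saving period (5 February – 10 September), so Casis Prefecture is on standard time, UTC+04:00.
07:08 UTC + 4h = 11:08 Casis Prefecture.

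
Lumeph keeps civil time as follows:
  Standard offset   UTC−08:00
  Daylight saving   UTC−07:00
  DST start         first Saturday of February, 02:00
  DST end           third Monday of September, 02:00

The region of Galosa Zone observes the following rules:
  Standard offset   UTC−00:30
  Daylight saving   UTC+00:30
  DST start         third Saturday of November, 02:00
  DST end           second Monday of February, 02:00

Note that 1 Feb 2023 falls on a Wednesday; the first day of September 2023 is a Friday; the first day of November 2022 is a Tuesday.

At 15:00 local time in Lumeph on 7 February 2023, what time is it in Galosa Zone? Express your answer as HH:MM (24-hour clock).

1 February 2023 is a Wednesday, so the first Saturday is February 4.
1 September 2023 is a Friday, so the first Monday is September 4 and the third is September 18.
Daylight saving runs 4 February – 18 September; 7 February 2023 is inside that window, so Lumeph is at UTC−07:00.
15:00 Lumeph + 7h = 22:00 UTC.
1 November 2022 is a Tuesday, so the first Saturday is November 5 and the third is November 19.
1 February 2023 is a Wednesday, so the first Monday is February 6 and the second is February 13.
At the standard offset (UTC−00:30), 22:00 UTC − 0h30m = 21:30 Galosa Zone standard time.
The standard-time date in Galosa Zone, 7 February 2023, falls between 19 November 2022 and 13 February 2023, so daylight saving is in effect and Galosa Zone is at UTC+00:30.
22:00 UTC + 0h30m = 22:30 Galosa Zone.

22:30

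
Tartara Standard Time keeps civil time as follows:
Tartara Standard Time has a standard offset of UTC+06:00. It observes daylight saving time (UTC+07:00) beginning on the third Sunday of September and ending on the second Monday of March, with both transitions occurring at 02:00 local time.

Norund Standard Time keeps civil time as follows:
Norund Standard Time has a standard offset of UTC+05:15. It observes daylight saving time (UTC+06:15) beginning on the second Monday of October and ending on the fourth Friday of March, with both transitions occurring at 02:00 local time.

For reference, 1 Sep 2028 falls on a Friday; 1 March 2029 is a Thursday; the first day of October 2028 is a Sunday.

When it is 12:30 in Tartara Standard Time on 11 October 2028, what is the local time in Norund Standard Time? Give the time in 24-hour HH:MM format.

11:45

1 September 2028 is a Friday, so the first Sunday is September 3 and the third is September 17.
1 March 2029 is a Thursday, so the first Monday is March 5 and the second is March 12.
11 October 2028 lies within the daylight-saving period (17 September 2028 – 12 March 2029), so Tartara Standard Time is on daylight time, UTC+07:00.
12:30 Tartara Standard Time − 7h = 05:30 UTC.
1 October 2028 is a Sunday, so the first Monday is October 2 and the second is October 9.
1 March 2029 is a Thursday, so the first Friday is March 2 and the fourth is March 23.
At the standard offset (UTC+05:15), 05:30 UTC + 5h15m = 10:45 Norund Standard Time standard time.
The standard-time date in Norund Standard Time, 11 October 2028, lies within the daylight-saving period (9 October 2028 – 23 March 2029), so Norund Standard Time is on daylight time, UTC+06:15.
05:30 UTC + 6h15m = 11:45 Norund Standard Time.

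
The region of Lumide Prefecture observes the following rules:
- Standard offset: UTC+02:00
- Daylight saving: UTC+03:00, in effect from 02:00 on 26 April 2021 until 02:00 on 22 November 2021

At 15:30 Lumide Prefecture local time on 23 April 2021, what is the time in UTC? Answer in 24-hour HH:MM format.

13:30

Daylight saving runs 26 April – 22 November; 23 April 2021 is outside that window, so Lumide Prefecture is on standard time at UTC+02:00.
15:30 local − 2h = 13:30 UTC.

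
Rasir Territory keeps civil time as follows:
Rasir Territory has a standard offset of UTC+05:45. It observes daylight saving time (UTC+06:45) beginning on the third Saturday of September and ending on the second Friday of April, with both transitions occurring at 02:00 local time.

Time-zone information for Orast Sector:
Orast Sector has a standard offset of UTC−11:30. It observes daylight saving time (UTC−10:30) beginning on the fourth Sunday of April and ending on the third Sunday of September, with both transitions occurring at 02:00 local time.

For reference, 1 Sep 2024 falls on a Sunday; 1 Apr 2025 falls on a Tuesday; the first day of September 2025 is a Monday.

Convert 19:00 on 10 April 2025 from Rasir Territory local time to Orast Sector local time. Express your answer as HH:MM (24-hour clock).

00:45

1 September 2024 is a Sunday, so the first Saturday is September 7 and the third is September 21.
1 April 2025 is a Tuesday, so the first Friday is April 4 and the second is April 11.
10 April 2025 falls between 21 September 2024 and 11 April 2025, so daylight saving is in effect and Rasir Territory is at UTC+06:45.
19:00 Rasir Territory − 6h45m = 12:15 UTC.
1 April 2025 is a Tuesday, so the first Sunday is April 6 and the fourth is April 27.
1 September 2025 is a Monday, so the first Sunday is September 7 and the third is September 21.
At the standard offset (UTC−11:30), 12:15 UTC − 11h30m = 00:45 Orast Sector standard time.
Daylight saving runs 27 April – 21 September; the standard-time date in Orast Sector, 10 April 2025, is outside that window, so Orast Sector is on standard time at UTC−11:30.
12:15 UTC − 11h30m = 00:45 Orast Sector.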